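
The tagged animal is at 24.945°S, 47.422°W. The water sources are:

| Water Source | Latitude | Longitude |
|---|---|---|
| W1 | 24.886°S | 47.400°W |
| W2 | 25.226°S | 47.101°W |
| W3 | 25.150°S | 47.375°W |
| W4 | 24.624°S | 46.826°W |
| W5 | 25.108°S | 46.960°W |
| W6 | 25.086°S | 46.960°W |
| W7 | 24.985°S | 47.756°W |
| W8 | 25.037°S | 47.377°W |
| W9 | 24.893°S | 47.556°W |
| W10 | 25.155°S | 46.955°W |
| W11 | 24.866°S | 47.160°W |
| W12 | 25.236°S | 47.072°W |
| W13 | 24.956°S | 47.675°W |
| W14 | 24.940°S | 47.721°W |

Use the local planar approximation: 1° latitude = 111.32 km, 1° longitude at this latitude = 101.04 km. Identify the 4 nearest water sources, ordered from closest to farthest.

W1, W8, W9, W3

Distances from 24.945°S, 47.422°W:
W1: 6.934 km
W2: 45.061 km
W3: 23.309 km
W4: 70.024 km
W5: 50.083 km
W6: 49.249 km
W7: 34.040 km
W8: 11.205 km
W9: 14.725 km
W10: 52.659 km
W11: 27.895 km
W12: 47.958 km
W13: 25.592 km
W14: 30.216 km
Sorted: W1 (6.934 km) < W8 (11.205 km) < W9 (14.725 km) < W3 (23.309 km) < W13 (25.592 km) < W11 (27.895 km) < …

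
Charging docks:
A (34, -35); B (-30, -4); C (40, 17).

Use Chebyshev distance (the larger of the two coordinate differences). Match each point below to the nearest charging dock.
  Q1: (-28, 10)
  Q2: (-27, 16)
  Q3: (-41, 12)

Q1 at (-28, 10):
  A: 62
  B: 14
  C: 68
  → nearest: B (14)
Q2 at (-27, 16):
  A: 61
  B: 20
  C: 67
  → nearest: B (20)
Q3 at (-41, 12):
  A: 75
  B: 16
  C: 81
  → nearest: B (16)

Q1→B; Q2→B; Q3→B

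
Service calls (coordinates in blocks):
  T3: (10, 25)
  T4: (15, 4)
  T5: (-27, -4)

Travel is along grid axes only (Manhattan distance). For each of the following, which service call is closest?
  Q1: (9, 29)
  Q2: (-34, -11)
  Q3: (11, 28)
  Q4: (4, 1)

Q1→T3; Q2→T5; Q3→T3; Q4→T4

Q1 at (9, 29):
  T3: 5 blocks
  T4: 31 blocks
  T5: 69 blocks
  → nearest: T3 (5 blocks)
Q2 at (-34, -11):
  T3: 80 blocks
  T4: 64 blocks
  T5: 14 blocks
  → nearest: T5 (14 blocks)
Q3 at (11, 28):
  T3: 4 blocks
  T4: 28 blocks
  T5: 70 blocks
  → nearest: T3 (4 blocks)
Q4 at (4, 1):
  T3: 30 blocks
  T4: 14 blocks
  T5: 36 blocks
  → nearest: T4 (14 blocks)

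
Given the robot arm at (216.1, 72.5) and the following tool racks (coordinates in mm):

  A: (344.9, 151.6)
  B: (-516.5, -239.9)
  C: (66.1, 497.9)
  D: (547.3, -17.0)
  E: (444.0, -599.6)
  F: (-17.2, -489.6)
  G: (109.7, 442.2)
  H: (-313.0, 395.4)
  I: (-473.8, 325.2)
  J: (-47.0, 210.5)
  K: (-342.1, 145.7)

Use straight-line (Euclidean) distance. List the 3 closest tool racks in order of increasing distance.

Distances from (216.1, 72.5):
A: √((128.8)² + (79.1)²) = √(16589.440 + 6256.810) = 151.1 mm
B: √((-732.6)² + (-312.4)²) = √(536702.760 + 97593.760) = 796.4 mm
C: √((-150.0)² + (425.4)²) = √(22500.000 + 180965.160) = 451.1 mm
D: √((331.2)² + (-89.5)²) = √(109693.440 + 8010.250) = 343.1 mm
E: √((227.9)² + (-672.1)²) = √(51938.410 + 451718.410) = 709.7 mm
F: √((-233.3)² + (-562.1)²) = √(54428.890 + 315956.410) = 608.6 mm
G: √((-106.4)² + (369.7)²) = √(11320.960 + 136678.090) = 384.7 mm
H: √((-529.1)² + (322.9)²) = √(279946.810 + 104264.410) = 619.8 mm
I: √((-689.9)² + (252.7)²) = √(475962.010 + 63857.290) = 734.7 mm
J: √((-263.1)² + (138.0)²) = √(69221.610 + 19044.000) = 297.1 mm
K: √((-558.2)² + (73.2)²) = √(311587.240 + 5358.240) = 563.0 mm
Sorted: A (151.1 mm) < J (297.1 mm) < D (343.1 mm) < G (384.7 mm) < C (451.1 mm) < …

A, J, D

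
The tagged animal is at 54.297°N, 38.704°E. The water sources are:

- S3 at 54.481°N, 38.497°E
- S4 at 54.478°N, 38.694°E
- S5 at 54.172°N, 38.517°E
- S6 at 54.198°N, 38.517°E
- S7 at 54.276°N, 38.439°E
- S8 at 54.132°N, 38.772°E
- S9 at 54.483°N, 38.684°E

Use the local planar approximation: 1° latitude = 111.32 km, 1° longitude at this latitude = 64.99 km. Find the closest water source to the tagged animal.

Distances from 54.297°N, 38.704°E:
S3: √((0.184·111.32)² + (-0.207·64.99)²) = √(419.54837 + 180.98133) = 24.506 km
S4: √((0.181·111.32)² + (-0.010·64.99)²) = √(405.97898 + 0.42237) = 20.159 km
S5: √((-0.125·111.32)² + (-0.187·64.99)²) = √(193.62722 + 147.69857) = 18.475 km
S6: √((-0.099·111.32)² + (-0.187·64.99)²) = √(121.45539 + 147.69857) = 16.406 km
S7: √((-0.021·111.32)² + (-0.265·64.99)²) = √(5.46493 + 296.60934) = 17.380 km
S8: √((-0.165·111.32)² + (0.068·64.99)²) = √(337.37608 + 19.53039) = 18.892 km
S9: √((0.186·111.32)² + (-0.020·64.99)²) = √(428.71856 + 1.68948) = 20.746 km
Minimum: S6 at 16.406 km.

S6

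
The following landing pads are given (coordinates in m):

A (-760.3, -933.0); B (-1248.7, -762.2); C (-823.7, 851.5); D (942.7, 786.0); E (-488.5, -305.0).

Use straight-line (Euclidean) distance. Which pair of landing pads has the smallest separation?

Pairwise distances:
A–B: 517.4 m
A–C: 1785.6 m
A–D: 2419.7 m
A–E: 684.3 m
B–C: 1668.7 m
B–D: 2683.1 m
B–E: 887.1 m
C–D: 1767.6 m
C–E: 1204.1 m
D–E: 1799.6 m
Closest pair: A–B at 517.4 m.

A and B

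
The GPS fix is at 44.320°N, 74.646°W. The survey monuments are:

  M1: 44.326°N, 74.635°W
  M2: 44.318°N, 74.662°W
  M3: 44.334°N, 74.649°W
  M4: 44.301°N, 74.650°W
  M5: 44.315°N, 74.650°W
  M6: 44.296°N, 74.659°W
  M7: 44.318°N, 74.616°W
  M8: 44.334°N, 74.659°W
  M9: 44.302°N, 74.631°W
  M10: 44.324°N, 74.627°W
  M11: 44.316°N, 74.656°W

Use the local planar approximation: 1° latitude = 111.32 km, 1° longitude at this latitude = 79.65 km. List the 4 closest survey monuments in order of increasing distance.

M5, M11, M1, M2

Distances from 44.320°N, 74.646°W:
M1: 1.1017 km
M2: 1.2937 km
M3: 1.5767 km
M4: 2.1389 km
M5: 0.6413 km
M6: 2.8653 km
M7: 2.3998 km
M8: 1.8711 km
M9: 2.3329 km
M10: 1.5775 km
M11: 0.9125 km
Sorted: M5 (0.6413 km) < M11 (0.9125 km) < M1 (1.1017 km) < M2 (1.2937 km) < M3 (1.5767 km) < M10 (1.5775 km) < …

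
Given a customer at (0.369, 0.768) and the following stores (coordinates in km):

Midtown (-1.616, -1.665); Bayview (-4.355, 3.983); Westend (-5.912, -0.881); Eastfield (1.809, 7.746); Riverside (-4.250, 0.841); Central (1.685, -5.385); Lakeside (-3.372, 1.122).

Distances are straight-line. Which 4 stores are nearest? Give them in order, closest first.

Distances from (0.369, 0.768):
Midtown: √((-1.985)² + (-2.433)²) = √(3.94023 + 5.91949) = 3.140 km
Bayview: √((-4.724)² + (3.215)²) = √(22.31618 + 10.33622) = 5.714 km
Westend: √((-6.281)² + (-1.649)²) = √(39.45096 + 2.71920) = 6.494 km
Eastfield: √((1.440)² + (6.978)²) = √(2.07360 + 48.69248) = 7.125 km
Riverside: √((-4.619)² + (0.073)²) = √(21.33516 + 0.00533) = 4.620 km
Central: √((1.316)² + (-6.153)²) = √(1.73186 + 37.85941) = 6.292 km
Lakeside: √((-3.741)² + (0.354)²) = √(13.99508 + 0.12532) = 3.758 km
Sorted: Midtown (3.140 km) < Lakeside (3.758 km) < Riverside (4.620 km) < Bayview (5.714 km) < Central (6.292 km) < Westend (6.494 km) < …

Midtown, Lakeside, Riverside, Bayview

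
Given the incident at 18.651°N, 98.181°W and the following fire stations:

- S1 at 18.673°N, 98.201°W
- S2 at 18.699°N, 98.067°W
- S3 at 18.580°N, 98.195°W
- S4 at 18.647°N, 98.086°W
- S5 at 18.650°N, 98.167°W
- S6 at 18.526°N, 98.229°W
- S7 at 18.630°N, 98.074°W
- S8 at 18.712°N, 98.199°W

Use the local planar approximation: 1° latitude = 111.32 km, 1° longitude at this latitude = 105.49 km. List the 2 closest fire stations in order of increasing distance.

S5, S1

Distances from 18.651°N, 98.181°W:
S1: 3.232 km
S2: 13.160 km
S3: 8.041 km
S4: 10.031 km
S5: 1.481 km
S6: 14.808 km
S7: 11.527 km
S8: 7.051 km
Sorted: S5 (1.481 km) < S1 (3.232 km) < S8 (7.051 km) < S3 (8.041 km) < …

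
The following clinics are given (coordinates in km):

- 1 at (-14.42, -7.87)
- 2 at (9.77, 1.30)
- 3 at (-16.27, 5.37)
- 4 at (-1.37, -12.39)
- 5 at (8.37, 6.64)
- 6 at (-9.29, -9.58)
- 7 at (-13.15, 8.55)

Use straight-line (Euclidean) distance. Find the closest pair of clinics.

3 and 7

Pairwise distances:
1–2: √((24.19)² + (9.17)²) = √(585.1561 + 84.0889) = 25.87 km
1–3: √((-1.85)² + (13.24)²) = √(3.4225 + 175.2976) = 13.37 km
1–4: √((13.05)² + (-4.52)²) = √(170.3025 + 20.4304) = 13.81 km
1–5: √((22.79)² + (14.51)²) = √(519.3841 + 210.5401) = 27.02 km
1–6: √((5.13)² + (-1.71)²) = √(26.3169 + 2.9241) = 5.41 km
1–7: √((1.27)² + (16.42)²) = √(1.6129 + 269.6164) = 16.47 km
2–3: √((-26.04)² + (4.07)²) = √(678.0816 + 16.5649) = 26.36 km
2–4: √((-11.14)² + (-13.69)²) = √(124.0996 + 187.4161) = 17.65 km
2–5: √((-1.40)² + (5.34)²) = √(1.9600 + 28.5156) = 5.52 km
2–6: √((-19.06)² + (-10.88)²) = √(363.2836 + 118.3744) = 21.95 km
2–7: √((-22.92)² + (7.25)²) = √(525.3264 + 52.5625) = 24.04 km
3–4: √((14.90)² + (-17.76)²) = √(222.0100 + 315.4176) = 23.18 km
3–5: √((24.64)² + (1.27)²) = √(607.1296 + 1.6129) = 24.67 km
3–6: √((6.98)² + (-14.95)²) = √(48.7204 + 223.5025) = 16.50 km
3–7: √((3.12)² + (3.18)²) = √(9.7344 + 10.1124) = 4.45 km
4–5: √((9.74)² + (19.03)²) = √(94.8676 + 362.1409) = 21.38 km
4–6: √((-7.92)² + (2.81)²) = √(62.7264 + 7.8961) = 8.40 km
4–7: √((-11.78)² + (20.94)²) = √(138.7684 + 438.4836) = 24.03 km
5–6: √((-17.66)² + (-16.22)²) = √(311.8756 + 263.0884) = 23.98 km
5–7: √((-21.52)² + (1.91)²) = √(463.1104 + 3.6481) = 21.60 km
6–7: √((-3.86)² + (18.13)²) = √(14.8996 + 328.6969) = 18.54 km
Closest pair: 3–7 at 4.45 km.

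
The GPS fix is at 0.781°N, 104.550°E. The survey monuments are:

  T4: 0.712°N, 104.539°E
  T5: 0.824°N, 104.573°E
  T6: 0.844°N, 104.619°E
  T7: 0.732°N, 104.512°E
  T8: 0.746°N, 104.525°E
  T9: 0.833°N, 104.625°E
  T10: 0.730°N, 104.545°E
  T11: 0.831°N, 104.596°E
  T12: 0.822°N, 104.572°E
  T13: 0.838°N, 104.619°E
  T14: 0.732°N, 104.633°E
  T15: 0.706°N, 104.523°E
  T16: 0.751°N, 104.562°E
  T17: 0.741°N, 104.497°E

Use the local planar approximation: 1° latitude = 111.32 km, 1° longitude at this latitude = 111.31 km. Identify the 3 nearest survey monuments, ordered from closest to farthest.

T16, T8, T12

Distances from 0.781°N, 104.550°E:
T4: √((-0.069·111.32)² + (-0.011·111.31)²) = √(58.99899 + 1.49918) = 7.778 km
T5: √((0.043·111.32)² + (0.023·111.31)²) = √(22.91307 + 6.55427) = 5.428 km
T6: √((0.063·111.32)² + (0.069·111.31)²) = √(49.18441 + 58.98839) = 10.401 km
T7: √((-0.049·111.32)² + (-0.038·111.31)²) = √(29.75353 + 17.89104) = 6.903 km
T8: √((-0.035·111.32)² + (-0.025·111.31)²) = √(15.18037 + 7.74370) = 4.788 km
T9: √((0.052·111.32)² + (0.075·111.31)²) = √(33.50835 + 69.69328) = 10.159 km
T10: √((-0.051·111.32)² + (-0.005·111.31)²) = √(32.23196 + 0.30975) = 5.705 km
T11: √((0.050·111.32)² + (0.046·111.31)²) = √(30.98036 + 26.21706) = 7.563 km
T12: √((0.041·111.32)² + (0.022·111.31)²) = √(20.83119 + 5.99672) = 5.180 km
T13: √((0.057·111.32)² + (0.069·111.31)²) = √(40.26207 + 58.98839) = 9.962 km
T14: √((-0.049·111.32)² + (0.083·111.31)²) = √(29.75353 + 85.35413) = 10.729 km
T15: √((-0.075·111.32)² + (-0.027·111.31)²) = √(69.70580 + 9.03225) = 8.873 km
T16: √((-0.030·111.32)² + (0.012·111.31)²) = √(11.15293 + 1.78415) = 3.597 km
T17: √((-0.040·111.32)² + (-0.053·111.31)²) = √(19.82743 + 34.80327) = 7.391 km
Sorted: T16 (3.597 km) < T8 (4.788 km) < T12 (5.180 km) < T5 (5.428 km) < T10 (5.705 km) < …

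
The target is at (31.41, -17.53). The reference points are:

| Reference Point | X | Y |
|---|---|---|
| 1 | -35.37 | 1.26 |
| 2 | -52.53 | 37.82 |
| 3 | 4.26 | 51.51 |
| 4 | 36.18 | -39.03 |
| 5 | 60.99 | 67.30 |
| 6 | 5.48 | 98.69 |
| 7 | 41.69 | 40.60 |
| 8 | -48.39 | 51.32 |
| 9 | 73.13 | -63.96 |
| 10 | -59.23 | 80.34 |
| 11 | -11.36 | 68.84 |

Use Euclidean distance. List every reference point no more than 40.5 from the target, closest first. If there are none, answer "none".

4

Distances from (31.41, -17.53):
1: 69.37
2: 100.55
3: 74.19
4: 22.02
5: 89.84
6: 119.08
7: 59.03
8: 105.40
9: 62.42
10: 133.39
11: 96.38
Threshold 40.5: 4 (22.02) is within range.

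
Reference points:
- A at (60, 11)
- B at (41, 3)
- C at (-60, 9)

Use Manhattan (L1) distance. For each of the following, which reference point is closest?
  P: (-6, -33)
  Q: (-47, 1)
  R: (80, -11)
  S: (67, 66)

P at (-6, -33):
  A: 110
  B: 83
  C: 96
  → nearest: B (83)
Q at (-47, 1):
  A: 117
  B: 90
  C: 21
  → nearest: C (21)
R at (80, -11):
  A: 42
  B: 53
  C: 160
  → nearest: A (42)
S at (67, 66):
  A: 62
  B: 89
  C: 184
  → nearest: A (62)

P→B; Q→C; R→A; S→A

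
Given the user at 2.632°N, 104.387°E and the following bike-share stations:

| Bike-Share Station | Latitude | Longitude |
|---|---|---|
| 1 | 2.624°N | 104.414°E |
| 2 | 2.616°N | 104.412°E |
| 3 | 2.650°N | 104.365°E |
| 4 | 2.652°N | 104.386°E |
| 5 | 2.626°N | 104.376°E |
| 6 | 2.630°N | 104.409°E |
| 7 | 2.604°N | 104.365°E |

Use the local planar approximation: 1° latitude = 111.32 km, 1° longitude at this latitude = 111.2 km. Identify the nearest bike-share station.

5

Distances from 2.632°N, 104.387°E:
1: √((-0.008·111.32)² + (0.027·111.2)²) = √(0.79310 + 9.01441) = 3.132 km
2: √((-0.016·111.32)² + (0.025·111.2)²) = √(3.17239 + 7.72840) = 3.302 km
3: √((0.018·111.32)² + (-0.022·111.2)²) = √(4.01505 + 5.98487) = 3.162 km
4: √((0.020·111.32)² + (-0.001·111.2)²) = √(4.95686 + 0.01237) = 2.229 km
5: √((-0.006·111.32)² + (-0.011·111.2)²) = √(0.44612 + 1.49622) = 1.394 km
6: √((-0.002·111.32)² + (0.022·111.2)²) = √(0.04957 + 5.98487) = 2.457 km
7: √((-0.028·111.32)² + (-0.022·111.2)²) = √(9.71544 + 5.98487) = 3.962 km
Minimum: 5 at 1.394 km.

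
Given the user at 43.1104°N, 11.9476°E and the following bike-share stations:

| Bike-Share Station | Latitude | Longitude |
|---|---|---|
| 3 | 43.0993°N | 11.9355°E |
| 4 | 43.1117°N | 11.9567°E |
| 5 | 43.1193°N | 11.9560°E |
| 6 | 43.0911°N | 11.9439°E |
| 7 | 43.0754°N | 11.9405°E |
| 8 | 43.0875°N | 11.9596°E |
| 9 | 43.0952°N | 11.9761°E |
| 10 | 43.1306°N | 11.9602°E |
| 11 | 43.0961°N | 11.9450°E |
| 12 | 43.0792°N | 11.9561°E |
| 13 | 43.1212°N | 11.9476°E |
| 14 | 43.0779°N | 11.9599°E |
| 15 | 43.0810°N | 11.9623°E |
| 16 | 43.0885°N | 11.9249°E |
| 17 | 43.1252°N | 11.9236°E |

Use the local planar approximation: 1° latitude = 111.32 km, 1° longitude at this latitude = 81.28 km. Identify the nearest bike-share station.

4

Distances from 43.1104°N, 11.9476°E:
3: √((-0.0111·111.32)² + (-0.0121·81.28)²) = √(1.526836 + 0.967249) = 1.5793 km
4: √((0.0013·111.32)² + (0.0091·81.28)²) = √(0.020943 + 0.547079) = 0.7537 km
5: √((0.0089·111.32)² + (0.0084·81.28)²) = √(0.981582 + 0.466150) = 1.2032 km
6: √((-0.0193·111.32)² + (-0.0037·81.28)²) = √(4.615949 + 0.090442) = 2.1694 km
7: √((-0.0350·111.32)² + (-0.0071·81.28)²) = √(15.180374 + 0.333031) = 3.9387 km
8: √((-0.0229·111.32)² + (0.0120·81.28)²) = √(6.498563 + 0.951327) = 2.7294 km
9: √((-0.0152·111.32)² + (0.0285·81.28)²) = √(2.863081 + 5.366080) = 2.8687 km
10: √((0.0202·111.32)² + (0.0126·81.28)²) = √(5.056490 + 1.048838) = 2.4709 km
11: √((-0.0143·111.32)² + (-0.0026·81.28)²) = √(2.534069 + 0.044660) = 1.6058 km
12: √((-0.0312·111.32)² + (0.0085·81.28)²) = √(12.063007 + 0.477315) = 3.5412 km
13: √((0.0108·111.32)² + (0.0000·81.28)²) = √(1.445419 + 0.000000) = 1.2023 km
14: √((-0.0325·111.32)² + (0.0123·81.28)²) = √(13.089200 + 0.999488) = 3.7535 km
15: √((-0.0294·111.32)² + (0.0147·81.28)²) = √(10.711272 + 1.427585) = 3.4841 km
16: √((-0.0219·111.32)² + (-0.0227·81.28)²) = √(5.943395 + 3.404232) = 3.0574 km
17: √((0.0148·111.32)² + (-0.0240·81.28)²) = √(2.714375 + 3.805309) = 2.5534 km
Minimum: 4 at 0.7537 km.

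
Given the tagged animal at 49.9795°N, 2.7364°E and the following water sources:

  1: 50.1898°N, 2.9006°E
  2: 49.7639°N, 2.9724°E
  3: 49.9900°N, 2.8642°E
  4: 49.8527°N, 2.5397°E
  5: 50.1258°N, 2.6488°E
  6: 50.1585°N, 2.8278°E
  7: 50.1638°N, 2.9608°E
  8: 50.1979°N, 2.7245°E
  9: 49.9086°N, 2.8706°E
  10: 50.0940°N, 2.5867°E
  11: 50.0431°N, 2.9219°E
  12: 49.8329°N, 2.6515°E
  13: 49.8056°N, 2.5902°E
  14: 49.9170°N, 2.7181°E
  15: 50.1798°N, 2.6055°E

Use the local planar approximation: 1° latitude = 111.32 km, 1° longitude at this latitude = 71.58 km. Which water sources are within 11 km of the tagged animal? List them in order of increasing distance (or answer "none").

Distances from 49.9795°N, 2.7364°E:
1: √((0.2103·111.32)² + (0.1642·71.58)²) = √(548.056005 + 138.143258) = 26.1954 km
2: √((-0.2156·111.32)² + (0.2360·71.58)²) = √(576.028416 + 285.369395) = 29.3496 km
3: √((0.0105·111.32)² + (0.1278·71.58)²) = √(1.366234 + 83.684514) = 9.2223 km
4: √((-0.1268·111.32)² + (-0.1967·71.58)²) = √(199.243840 + 198.240374) = 19.9370 km
5: √((0.1463·111.32)² + (-0.0876·71.58)²) = √(265.237574 + 39.318016) = 17.4515 km
6: √((0.1790·111.32)² + (0.0914·71.58)²) = √(397.056635 + 42.803155) = 20.9728 km
7: √((0.1843·111.32)² + (0.2244·71.58)²) = √(420.917581 + 258.005577) = 26.0562 km
8: √((0.2184·111.32)² + (-0.0119·71.58)²) = √(591.087348 + 0.725567) = 24.3272 km
9: √((-0.0709·111.32)² + (0.1342·71.58)²) = √(62.292945 + 92.275928) = 12.4326 km
10: √((0.1145·111.32)² + (-0.1497·71.58)²) = √(162.464085 + 114.822497) = 16.6519 km
11: √((0.0636·111.32)² + (0.1855·71.58)²) = √(50.125720 + 176.307674) = 15.0477 km
12: √((-0.1466·111.32)² + (-0.0849·71.58)²) = √(266.326472 + 36.931655) = 17.4143 km
13: √((-0.1739·111.32)² + (-0.1462·71.58)²) = √(374.753381 + 109.516141) = 22.0061 km
14: √((-0.0625·111.32)² + (-0.0183·71.58)²) = √(48.406806 + 1.715875) = 7.0797 km
15: √((0.2003·111.32)² + (-0.1309·71.58)²) = √(497.173868 + 87.793564) = 24.1861 km
Threshold 11 km: 14 (7.0797 km), 3 (9.2223 km) are within range.

14, 3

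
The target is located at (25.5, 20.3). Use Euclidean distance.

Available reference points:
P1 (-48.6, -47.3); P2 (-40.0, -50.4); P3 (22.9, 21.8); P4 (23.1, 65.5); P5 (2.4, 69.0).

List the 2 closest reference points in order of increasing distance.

Distances from (25.5, 20.3):
P1: √((-74.1)² + (-67.6)²) = √(5490.810 + 4569.760) = 100.3
P2: √((-65.5)² + (-70.7)²) = √(4290.250 + 4998.490) = 96.4
P3: √((-2.6)² + (1.5)²) = √(6.760 + 2.250) = 3.0
P4: √((-2.4)² + (45.2)²) = √(5.760 + 2043.040) = 45.3
P5: √((-23.1)² + (48.7)²) = √(533.610 + 2371.690) = 53.9
Sorted: P3 (3.0) < P4 (45.3) < P5 (53.9) < P2 (96.4) < …

P3, P4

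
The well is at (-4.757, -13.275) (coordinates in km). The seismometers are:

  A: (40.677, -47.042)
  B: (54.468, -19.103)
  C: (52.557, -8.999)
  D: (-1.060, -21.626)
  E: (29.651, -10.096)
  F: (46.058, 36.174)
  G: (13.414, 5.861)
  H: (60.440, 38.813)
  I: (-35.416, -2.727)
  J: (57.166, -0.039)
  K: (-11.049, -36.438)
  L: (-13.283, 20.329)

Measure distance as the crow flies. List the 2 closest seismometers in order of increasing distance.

D, K

Distances from (-4.757, -13.275):
A: √((45.434)² + (-33.767)²) = √(2064.24836 + 1140.21029) = 56.608 km
B: √((59.225)² + (-5.828)²) = √(3507.60063 + 33.96558) = 59.511 km
C: √((57.314)² + (4.276)²) = √(3284.89460 + 18.28418) = 57.473 km
D: √((3.697)² + (-8.351)²) = √(13.66781 + 69.73920) = 9.133 km
E: √((34.408)² + (3.179)²) = √(1183.91046 + 10.10604) = 34.555 km
F: √((50.815)² + (49.449)²) = √(2582.16422 + 2445.20360) = 70.904 km
G: √((18.171)² + (19.136)²) = √(330.18524 + 366.18650) = 26.389 km
H: √((65.197)² + (52.088)²) = √(4250.64881 + 2713.15974) = 83.449 km
I: √((-30.659)² + (10.548)²) = √(939.97428 + 111.26030) = 32.423 km
J: √((61.923)² + (13.236)²) = √(3834.45793 + 175.19170) = 63.322 km
K: √((-6.292)² + (-23.163)²) = √(39.58926 + 536.52457) = 24.002 km
L: √((-8.526)² + (33.604)²) = √(72.69268 + 1129.22882) = 34.669 km
Sorted: D (9.133 km) < K (24.002 km) < G (26.389 km) < I (32.423 km) < …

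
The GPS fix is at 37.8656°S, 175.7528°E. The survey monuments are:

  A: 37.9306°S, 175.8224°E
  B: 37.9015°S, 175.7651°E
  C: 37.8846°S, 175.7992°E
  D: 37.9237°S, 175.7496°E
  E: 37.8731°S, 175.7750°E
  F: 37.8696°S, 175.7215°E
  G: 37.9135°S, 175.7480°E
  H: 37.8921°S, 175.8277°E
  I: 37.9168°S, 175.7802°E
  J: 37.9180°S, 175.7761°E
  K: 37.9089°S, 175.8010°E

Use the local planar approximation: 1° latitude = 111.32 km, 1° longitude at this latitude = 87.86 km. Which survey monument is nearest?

E

Distances from 37.8656°S, 175.7528°E:
A: 9.4737 km
B: 4.1399 km
C: 4.5927 km
D: 6.4738 km
E: 2.1217 km
F: 2.7858 km
G: 5.3489 km
H: 7.2117 km
I: 6.1871 km
J: 6.1820 km
K: 6.4162 km
Minimum: E at 2.1217 km.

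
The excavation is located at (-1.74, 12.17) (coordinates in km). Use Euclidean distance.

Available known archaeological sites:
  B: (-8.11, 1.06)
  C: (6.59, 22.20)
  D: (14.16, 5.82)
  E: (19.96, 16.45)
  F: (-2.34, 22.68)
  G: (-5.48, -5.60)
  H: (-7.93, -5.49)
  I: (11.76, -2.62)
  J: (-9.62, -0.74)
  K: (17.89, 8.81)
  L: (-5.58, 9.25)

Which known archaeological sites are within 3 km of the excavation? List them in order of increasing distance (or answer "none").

Distances from (-1.74, 12.17):
B: √((-6.37)² + (-11.11)²) = √(40.5769 + 123.4321) = 12.81 km
C: √((8.33)² + (10.03)²) = √(69.3889 + 100.6009) = 13.04 km
D: √((15.90)² + (-6.35)²) = √(252.8100 + 40.3225) = 17.12 km
E: √((21.70)² + (4.28)²) = √(470.8900 + 18.3184) = 22.12 km
F: √((-0.60)² + (10.51)²) = √(0.3600 + 110.4601) = 10.53 km
G: √((-3.74)² + (-17.77)²) = √(13.9876 + 315.7729) = 18.16 km
H: √((-6.19)² + (-17.66)²) = √(38.3161 + 311.8756) = 18.71 km
I: √((13.50)² + (-14.79)²) = √(182.2500 + 218.7441) = 20.02 km
J: √((-7.88)² + (-12.91)²) = √(62.0944 + 166.6681) = 15.12 km
K: √((19.63)² + (-3.36)²) = √(385.3369 + 11.2896) = 19.92 km
L: √((-3.84)² + (-2.92)²) = √(14.7456 + 8.5264) = 4.82 km
Threshold 3 km: none within range.

none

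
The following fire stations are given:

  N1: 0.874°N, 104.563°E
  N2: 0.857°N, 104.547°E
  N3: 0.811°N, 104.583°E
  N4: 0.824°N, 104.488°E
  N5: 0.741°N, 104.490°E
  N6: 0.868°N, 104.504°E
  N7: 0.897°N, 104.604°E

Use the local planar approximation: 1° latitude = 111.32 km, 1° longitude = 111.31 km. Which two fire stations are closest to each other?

Pairwise distances:
N1–N2: 2.599 km
N1–N3: 7.358 km
N1–N4: 10.034 km
N1–N5: 16.889 km
N1–N6: 6.601 km
N1–N7: 5.233 km
N2–N3: 6.502 km
N2–N4: 7.525 km
N2–N5: 14.388 km
N2–N6: 4.940 km
N2–N7: 7.751 km
N3–N4: 10.673 km
N3–N5: 12.957 km
N3–N6: 10.844 km
N3–N7: 9.855 km
N4–N5: 9.242 km
N4–N6: 5.212 km
N4–N7: 15.256 km
N5–N6: 14.223 km
N5–N7: 21.508 km
N6–N7: 11.590 km
Closest pair: N1–N2 at 2.599 km.

N1 and N2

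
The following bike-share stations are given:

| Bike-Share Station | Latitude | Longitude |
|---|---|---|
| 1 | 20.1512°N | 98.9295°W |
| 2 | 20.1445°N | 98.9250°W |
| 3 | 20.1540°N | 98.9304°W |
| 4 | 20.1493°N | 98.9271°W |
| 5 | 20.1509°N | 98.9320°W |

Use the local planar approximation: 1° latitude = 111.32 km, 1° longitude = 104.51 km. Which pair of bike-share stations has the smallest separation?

1 and 5

Pairwise distances:
1–5: 0.2634 km
1–3: 0.3256 km
1–4: 0.3281 km
3–5: 0.3835 km
4–5: 0.5422 km
2–4: 0.5777 km
3–4: 0.6266 km
1–2: 0.8817 km
2–5: 1.0212 km
2–3: 1.1987 km
Closest pair: 1–5 at 0.2634 km.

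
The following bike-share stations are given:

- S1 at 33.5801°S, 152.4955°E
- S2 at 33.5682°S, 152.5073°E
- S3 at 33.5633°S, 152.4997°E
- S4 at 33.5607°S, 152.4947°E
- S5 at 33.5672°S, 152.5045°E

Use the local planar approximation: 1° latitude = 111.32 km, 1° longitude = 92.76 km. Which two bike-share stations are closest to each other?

S2 and S5

Pairwise distances:
S2–S5: 0.2826 km
S3–S4: 0.5467 km
S3–S5: 0.6219 km
S2–S3: 0.8914 km
S4–S5: 1.1619 km
S2–S4: 1.4363 km
S1–S5: 1.6611 km
S1–S2: 1.7184 km
S1–S3: 1.9103 km
S1–S4: 2.1609 km
Closest pair: S2–S5 at 0.2826 km.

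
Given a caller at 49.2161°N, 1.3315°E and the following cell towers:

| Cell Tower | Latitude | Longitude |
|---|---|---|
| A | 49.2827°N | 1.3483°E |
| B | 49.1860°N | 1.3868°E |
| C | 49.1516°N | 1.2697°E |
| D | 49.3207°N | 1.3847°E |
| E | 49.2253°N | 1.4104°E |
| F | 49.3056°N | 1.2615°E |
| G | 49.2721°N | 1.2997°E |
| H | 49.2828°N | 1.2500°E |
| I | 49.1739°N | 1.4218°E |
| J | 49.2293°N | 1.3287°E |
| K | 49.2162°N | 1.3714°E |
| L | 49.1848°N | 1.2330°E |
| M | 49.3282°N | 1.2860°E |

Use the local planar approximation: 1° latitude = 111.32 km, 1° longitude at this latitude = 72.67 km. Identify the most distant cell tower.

Distances from 49.2161°N, 1.3315°E:
A: √((0.0666·111.32)² + (0.0168·72.67)²) = √(54.966091 + 1.490489) = 7.5138 km
B: √((-0.0301·111.32)² + (0.0553·72.67)²) = √(11.227405 + 16.149556) = 5.2323 km
C: √((-0.0645·111.32)² + (-0.0618·72.67)²) = √(51.554410 + 20.169135) = 8.4690 km
D: √((0.1046·111.32)² + (0.0532·72.67)²) = √(135.584413 + 14.946296) = 12.2691 km
E: √((0.0092·111.32)² + (0.0789·72.67)²) = √(1.048871 + 32.874891) = 5.8244 km
F: √((0.0895·111.32)² + (-0.0700·72.67)²) = √(99.264159 + 25.876552) = 11.1866 km
G: √((0.0560·111.32)² + (-0.0318·72.67)²) = √(38.861759 + 5.340287) = 6.6485 km
H: √((0.0667·111.32)² + (-0.0815·72.67)²) = √(55.131278 + 35.077250) = 9.4978 km
I: √((-0.0422·111.32)² + (0.0903·72.67)²) = √(22.068423 + 43.061170) = 8.0703 km
J: √((0.0132·111.32)² + (-0.0028·72.67)²) = √(2.159207 + 0.041402) = 1.4834 km
K: √((0.0001·111.32)² + (0.0399·72.67)²) = √(0.000124 + 8.407292) = 2.8996 km
L: √((-0.0313·111.32)² + (-0.0985·72.67)²) = √(12.140458 + 51.236892) = 7.9610 km
M: √((0.1121·111.32)² + (-0.0455·72.67)²) = √(155.724742 + 10.932843) = 12.9096 km
Maximum: M at 12.9096 km.

M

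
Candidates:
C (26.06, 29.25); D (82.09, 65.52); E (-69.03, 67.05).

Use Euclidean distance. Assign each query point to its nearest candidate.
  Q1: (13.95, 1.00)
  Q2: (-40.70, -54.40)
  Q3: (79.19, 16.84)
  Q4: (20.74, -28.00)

Q1 at (13.95, 1.00):
  C: 30.74
  D: 93.84
  E: 106.06
  → nearest: C (30.74)
Q2 at (-40.70, -54.40):
  C: 107.02
  D: 171.63
  E: 124.71
  → nearest: C (107.02)
Q3 at (79.19, 16.84):
  C: 54.56
  D: 48.77
  E: 156.49
  → nearest: D (48.77)
Q4 at (20.74, -28.00):
  C: 57.50
  D: 111.85
  E: 130.74
  → nearest: C (57.50)

Q1→C; Q2→C; Q3→D; Q4→C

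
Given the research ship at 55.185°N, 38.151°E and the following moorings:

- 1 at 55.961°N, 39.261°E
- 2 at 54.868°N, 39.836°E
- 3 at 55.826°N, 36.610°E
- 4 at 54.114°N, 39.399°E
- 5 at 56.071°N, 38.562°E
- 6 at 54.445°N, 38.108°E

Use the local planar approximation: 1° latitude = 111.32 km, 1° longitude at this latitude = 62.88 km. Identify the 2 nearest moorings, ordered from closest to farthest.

6, 5

Distances from 55.185°N, 38.151°E:
1: 111.058 km
2: 111.675 km
3: 120.337 km
4: 142.732 km
5: 101.959 km
6: 82.421 km
Sorted: 6 (82.421 km) < 5 (101.959 km) < 1 (111.058 km) < 2 (111.675 km) < …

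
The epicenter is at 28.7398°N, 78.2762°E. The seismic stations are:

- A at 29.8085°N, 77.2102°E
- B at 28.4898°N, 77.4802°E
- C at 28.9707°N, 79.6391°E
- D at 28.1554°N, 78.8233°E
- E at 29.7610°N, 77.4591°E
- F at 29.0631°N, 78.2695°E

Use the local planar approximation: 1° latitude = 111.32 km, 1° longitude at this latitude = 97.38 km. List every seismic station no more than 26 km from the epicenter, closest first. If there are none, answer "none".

Distances from 28.7398°N, 78.2762°E:
A: √((1.0687·111.32)² + (-1.0660·97.38)²) = √(14153.309836 + 10775.909858) = 157.8899 km
B: √((-0.2500·111.32)² + (-0.7960·97.38)²) = √(774.508900 + 6008.494610) = 82.3590 km
C: √((0.2309·111.32)² + (1.3629·97.38)²) = √(660.684718 + 17614.386580) = 135.1853 km
D: √((-0.5844·111.32)² + (0.5471·97.38)²) = √(4232.206110 + 2838.395894) = 84.0869 km
E: √((1.0212·111.32)² + (-0.8171·97.38)²) = √(12923.138762 + 6331.257270) = 138.7602 km
F: √((0.3233·111.32)² + (-0.0067·97.38)²) = √(1295.262537 + 0.425686) = 35.9957 km
Threshold 26 km: none within range.

none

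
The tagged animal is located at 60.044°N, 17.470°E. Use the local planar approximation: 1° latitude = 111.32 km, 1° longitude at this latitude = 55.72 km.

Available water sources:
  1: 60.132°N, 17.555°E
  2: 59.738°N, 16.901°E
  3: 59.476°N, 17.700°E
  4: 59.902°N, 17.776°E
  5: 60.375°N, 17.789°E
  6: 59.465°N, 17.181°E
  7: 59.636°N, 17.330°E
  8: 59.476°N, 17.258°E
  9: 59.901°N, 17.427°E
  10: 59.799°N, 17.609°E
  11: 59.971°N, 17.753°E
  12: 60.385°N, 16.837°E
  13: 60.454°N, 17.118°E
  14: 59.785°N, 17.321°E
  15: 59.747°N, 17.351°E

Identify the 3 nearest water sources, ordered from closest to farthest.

Distances from 60.044°N, 17.470°E:
1: √((0.088·111.32)² + (0.085·55.72)²) = √(95.96475 + 22.43159) = 10.881 km
2: √((-0.306·111.32)² + (-0.569·55.72)²) = √(1160.35065 + 1005.18673) = 46.535 km
3: √((-0.568·111.32)² + (0.230·55.72)²) = √(3998.00255 + 164.23960) = 64.515 km
4: √((-0.142·111.32)² + (0.306·55.72)²) = √(249.87516 + 290.71341) = 23.251 km
5: √((0.331·111.32)² + (0.319·55.72)²) = √(1357.69551 + 315.93925) = 40.910 km
6: √((-0.579·111.32)² + (-0.289·55.72)²) = √(4154.35421 + 259.30919) = 66.435 km
7: √((-0.408·111.32)² + (-0.140·55.72)²) = √(2062.84559 + 60.85248) = 46.084 km
8: √((-0.568·111.32)² + (-0.212·55.72)²) = √(3998.00255 + 139.53846) = 64.324 km
9: √((-0.143·111.32)² + (-0.043·55.72)²) = √(253.40692 + 5.74062) = 16.098 km
10: √((-0.245·111.32)² + (0.139·55.72)²) = √(743.83835 + 59.98626) = 28.352 km
11: √((-0.073·111.32)² + (0.283·55.72)²) = √(66.03773 + 248.65379) = 17.740 km
12: √((0.341·111.32)² + (-0.633·55.72)²) = √(1440.97071 + 1244.02651) = 51.817 km
13: √((0.410·111.32)² + (-0.352·55.72)²) = √(2083.11914 + 384.68703) = 49.677 km
14: √((-0.259·111.32)² + (-0.149·55.72)²) = √(831.27730 + 68.92785) = 30.003 km
15: √((-0.297·111.32)² + (-0.119·55.72)²) = √(1093.09849 + 43.96592) = 33.720 km
Sorted: 1 (10.881 km) < 9 (16.098 km) < 11 (17.740 km) < 4 (23.251 km) < 10 (28.352 km) < …

1, 9, 11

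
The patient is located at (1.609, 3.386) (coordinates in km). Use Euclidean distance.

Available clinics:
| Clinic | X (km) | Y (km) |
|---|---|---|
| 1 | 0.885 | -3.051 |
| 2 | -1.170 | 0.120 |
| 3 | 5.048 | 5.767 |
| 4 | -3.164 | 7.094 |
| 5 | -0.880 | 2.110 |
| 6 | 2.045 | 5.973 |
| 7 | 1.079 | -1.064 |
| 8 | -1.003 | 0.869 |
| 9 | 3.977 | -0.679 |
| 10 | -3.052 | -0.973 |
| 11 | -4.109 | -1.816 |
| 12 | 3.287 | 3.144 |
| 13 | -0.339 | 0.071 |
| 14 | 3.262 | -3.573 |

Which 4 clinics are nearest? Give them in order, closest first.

12, 6, 5, 8

Distances from (1.609, 3.386):
1: √((-0.724)² + (-6.437)²) = √(0.52418 + 41.43497) = 6.478 km
2: √((-2.779)² + (-3.266)²) = √(7.72284 + 10.66676) = 4.288 km
3: √((3.439)² + (2.381)²) = √(11.82672 + 5.66916) = 4.183 km
4: √((-4.773)² + (3.708)²) = √(22.78153 + 13.74926) = 6.044 km
5: √((-2.489)² + (-1.276)²) = √(6.19512 + 1.62818) = 2.797 km
6: √((0.436)² + (2.587)²) = √(0.19010 + 6.69257) = 2.623 km
7: √((-0.530)² + (-4.450)²) = √(0.28090 + 19.80250) = 4.481 km
8: √((-2.612)² + (-2.517)²) = √(6.82254 + 6.33529) = 3.627 km
9: √((2.368)² + (-4.065)²) = √(5.60742 + 16.52423) = 4.704 km
10: √((-4.661)² + (-4.359)²) = √(21.72492 + 19.00088) = 6.382 km
11: √((-5.718)² + (-5.202)²) = √(32.69552 + 27.06080) = 7.730 km
12: √((1.678)² + (-0.242)²) = √(2.81568 + 0.05856) = 1.695 km
13: √((-1.948)² + (-3.315)²) = √(3.79470 + 10.98922) = 3.845 km
14: √((1.653)² + (-6.959)²) = √(2.73241 + 48.42768) = 7.153 km
Sorted: 12 (1.695 km) < 6 (2.623 km) < 5 (2.797 km) < 8 (3.627 km) < 13 (3.845 km) < 3 (4.183 km) < …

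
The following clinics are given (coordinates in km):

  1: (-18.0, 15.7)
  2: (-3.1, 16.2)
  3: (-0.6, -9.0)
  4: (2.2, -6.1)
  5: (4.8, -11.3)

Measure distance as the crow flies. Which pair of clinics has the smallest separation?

3 and 4

Pairwise distances:
1–2: √((14.9)² + (0.5)²) = √(222.010 + 0.250) = 14.9 km
1–3: √((17.4)² + (-24.7)²) = √(302.760 + 610.090) = 30.2 km
1–4: √((20.2)² + (-21.8)²) = √(408.040 + 475.240) = 29.7 km
1–5: √((22.8)² + (-27.0)²) = √(519.840 + 729.000) = 35.3 km
2–3: √((2.5)² + (-25.2)²) = √(6.250 + 635.040) = 25.3 km
2–4: √((5.3)² + (-22.3)²) = √(28.090 + 497.290) = 22.9 km
2–5: √((7.9)² + (-27.5)²) = √(62.410 + 756.250) = 28.6 km
3–4: √((2.8)² + (2.9)²) = √(7.840 + 8.410) = 4.0 km
3–5: √((5.4)² + (-2.3)²) = √(29.160 + 5.290) = 5.9 km
4–5: √((2.6)² + (-5.2)²) = √(6.760 + 27.040) = 5.8 km
Closest pair: 3–4 at 4.0 km.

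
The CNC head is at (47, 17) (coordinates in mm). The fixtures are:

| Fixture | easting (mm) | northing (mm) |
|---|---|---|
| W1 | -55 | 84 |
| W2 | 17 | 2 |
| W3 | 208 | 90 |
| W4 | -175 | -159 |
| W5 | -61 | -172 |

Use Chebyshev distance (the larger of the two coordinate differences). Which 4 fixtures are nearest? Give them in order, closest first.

Distances from (47, 17):
W1: max(|-102|, |67|) = 102 mm
W2: max(|-30|, |-15|) = 30 mm
W3: max(|161|, |73|) = 161 mm
W4: max(|-222|, |-176|) = 222 mm
W5: max(|-108|, |-189|) = 189 mm
Sorted: W2 (30 mm) < W1 (102 mm) < W3 (161 mm) < W5 (189 mm) < W4 (222 mm)

W2, W1, W3, W5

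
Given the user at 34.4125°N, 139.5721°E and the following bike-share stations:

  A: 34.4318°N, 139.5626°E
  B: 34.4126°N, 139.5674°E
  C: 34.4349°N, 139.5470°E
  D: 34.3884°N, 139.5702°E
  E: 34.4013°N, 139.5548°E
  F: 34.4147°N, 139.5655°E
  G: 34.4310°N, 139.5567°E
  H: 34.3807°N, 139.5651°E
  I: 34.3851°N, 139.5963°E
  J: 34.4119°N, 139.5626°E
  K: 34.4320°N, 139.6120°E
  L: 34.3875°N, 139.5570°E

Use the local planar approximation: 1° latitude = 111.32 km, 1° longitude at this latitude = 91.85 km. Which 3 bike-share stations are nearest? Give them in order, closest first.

Distances from 34.4125°N, 139.5721°E:
A: √((0.0193·111.32)² + (-0.0095·91.85)²) = √(4.615949 + 0.761387) = 2.3189 km
B: √((0.0001·111.32)² + (-0.0047·91.85)²) = √(0.000124 + 0.186361) = 0.4318 km
C: √((0.0224·111.32)² + (-0.0251·91.85)²) = √(6.217881 + 5.315031) = 3.3960 km
D: √((-0.0241·111.32)² + (-0.0019·91.85)²) = √(7.197480 + 0.030455) = 2.6885 km
E: √((-0.0112·111.32)² + (-0.0173·91.85)²) = √(1.554470 + 2.524937) = 2.0198 km
F: √((0.0022·111.32)² + (-0.0066·91.85)²) = √(0.059978 + 0.367491) = 0.6538 km
G: √((0.0185·111.32)² + (-0.0154·91.85)²) = √(4.241211 + 2.000782) = 2.4984 km
H: √((-0.0318·111.32)² + (-0.0070·91.85)²) = √(12.531430 + 0.413385) = 3.5979 km
I: √((-0.0274·111.32)² + (0.0242·91.85)²) = √(9.303525 + 4.940706) = 3.7742 km
J: √((-0.0006·111.32)² + (-0.0095·91.85)²) = √(0.004461 + 0.761387) = 0.8751 km
K: √((0.0195·111.32)² + (0.0399·91.85)²) = √(4.712112 + 13.430869) = 4.2595 km
L: √((-0.0250·111.32)² + (-0.0151·91.85)²) = √(7.745089 + 1.923589) = 3.1094 km
Sorted: B (0.4318 km) < F (0.6538 km) < J (0.8751 km) < E (2.0198 km) < A (2.3189 km) < …

B, F, J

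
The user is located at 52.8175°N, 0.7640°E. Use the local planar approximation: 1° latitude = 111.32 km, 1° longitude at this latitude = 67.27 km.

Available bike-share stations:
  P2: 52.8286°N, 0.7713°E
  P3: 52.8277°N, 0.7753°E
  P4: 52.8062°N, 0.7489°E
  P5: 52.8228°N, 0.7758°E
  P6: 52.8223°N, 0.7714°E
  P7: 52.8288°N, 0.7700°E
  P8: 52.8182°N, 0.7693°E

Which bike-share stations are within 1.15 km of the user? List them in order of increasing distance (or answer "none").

P8, P6, P5

Distances from 52.8175°N, 0.7640°E:
P2: √((0.0111·111.32)² + (0.0073·67.27)²) = √(1.526836 + 0.241151) = 1.3297 km
P3: √((0.0102·111.32)² + (0.0113·67.27)²) = √(1.289278 + 0.577830) = 1.3664 km
P4: √((-0.0113·111.32)² + (-0.0151·67.27)²) = √(1.582353 + 1.031803) = 1.6168 km
P5: √((0.0053·111.32)² + (0.0118·67.27)²) = √(0.348095 + 0.630096) = 0.9890 km
P6: √((0.0048·111.32)² + (0.0074·67.27)²) = √(0.285515 + 0.247803) = 0.7303 km
P7: √((0.0113·111.32)² + (0.0060·67.27)²) = √(1.582353 + 0.162909) = 1.3211 km
P8: √((0.0007·111.32)² + (0.0053·67.27)²) = √(0.006072 + 0.127114) = 0.3649 km
Threshold 1.15 km: P8 (0.3649 km), P6 (0.7303 km), P5 (0.9890 km) are within range.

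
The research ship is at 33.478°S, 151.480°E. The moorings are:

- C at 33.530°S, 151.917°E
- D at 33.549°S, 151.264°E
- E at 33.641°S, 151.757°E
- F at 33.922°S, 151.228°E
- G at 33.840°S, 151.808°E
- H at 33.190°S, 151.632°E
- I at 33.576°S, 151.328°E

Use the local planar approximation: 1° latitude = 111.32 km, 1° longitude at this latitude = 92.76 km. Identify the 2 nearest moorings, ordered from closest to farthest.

Distances from 33.478°S, 151.480°E:
C: 40.947 km
D: 21.539 km
E: 31.456 km
F: 54.675 km
G: 50.494 km
H: 35.024 km
I: 17.827 km
Sorted: I (17.827 km) < D (21.539 km) < E (31.456 km) < H (35.024 km) < …

I, D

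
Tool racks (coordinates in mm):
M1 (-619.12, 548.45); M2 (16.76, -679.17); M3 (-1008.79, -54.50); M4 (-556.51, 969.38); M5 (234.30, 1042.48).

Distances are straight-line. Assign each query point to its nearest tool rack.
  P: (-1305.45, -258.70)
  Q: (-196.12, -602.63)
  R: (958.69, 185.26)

P→M3; Q→M2; R→M5

P at (-1305.45, -258.70):
  M1: √((686.33)² + (807.15)²) = √(471048.8689 + 651491.1225) = 1059.50 mm
  M2: √((1322.21)² + (-420.47)²) = √(1748239.2841 + 176795.0209) = 1387.46 mm
  M3: √((296.66)² + (204.20)²) = √(88007.1556 + 41697.6400) = 360.15 mm
  M4: √((748.94)² + (1228.08)²) = √(560911.1236 + 1508180.4864) = 1438.43 mm
  M5: √((1539.75)² + (1301.18)²) = √(2370830.0625 + 1693069.3924) = 2015.91 mm
  → nearest: M3 (360.15 mm)
Q at (-196.12, -602.63):
  M1: √((-423.00)² + (1151.08)²) = √(178929.0000 + 1324985.1664) = 1226.34 mm
  M2: √((212.88)² + (-76.54)²) = √(45317.8944 + 5858.3716) = 226.22 mm
  M3: √((-812.67)² + (548.13)²) = √(660432.5289 + 300446.4969) = 980.24 mm
  M4: √((-360.39)² + (1572.01)²) = √(129880.9521 + 2471215.4401) = 1612.79 mm
  M5: √((430.42)² + (1645.11)²) = √(185261.3764 + 2706386.9121) = 1700.48 mm
  → nearest: M2 (226.22 mm)
R at (958.69, 185.26):
  M1: √((-1577.81)² + (363.19)²) = √(2489484.3961 + 131906.9761) = 1619.07 mm
  M2: √((-941.93)² + (-864.43)²) = √(887232.1249 + 747239.2249) = 1278.46 mm
  M3: √((-1967.48)² + (-239.76)²) = √(3870977.5504 + 57484.8576) = 1982.03 mm
  M4: √((-1515.20)² + (784.12)²) = √(2295831.0400 + 614844.1744) = 1706.07 mm
  M5: √((-724.39)² + (857.22)²) = √(524740.8721 + 734826.1284) = 1122.30 mm
  → nearest: M5 (1122.30 mm)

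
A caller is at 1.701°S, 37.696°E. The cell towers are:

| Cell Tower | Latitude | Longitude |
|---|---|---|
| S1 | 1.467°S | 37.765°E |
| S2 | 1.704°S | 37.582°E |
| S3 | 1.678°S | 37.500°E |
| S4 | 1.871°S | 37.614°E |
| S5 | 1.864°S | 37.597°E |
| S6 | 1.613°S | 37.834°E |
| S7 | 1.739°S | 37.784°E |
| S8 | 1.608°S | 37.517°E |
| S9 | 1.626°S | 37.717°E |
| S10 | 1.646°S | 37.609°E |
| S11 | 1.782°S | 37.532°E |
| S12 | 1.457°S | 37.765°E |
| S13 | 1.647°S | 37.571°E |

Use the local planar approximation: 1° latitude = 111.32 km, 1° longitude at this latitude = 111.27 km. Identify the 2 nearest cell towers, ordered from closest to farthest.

S9, S7

Distances from 1.701°S, 37.696°E:
S1: √((0.234·111.32)² + (0.069·111.27)²) = √(678.54415 + 58.94600) = 27.157 km
S2: √((-0.003·111.32)² + (-0.114·111.27)²) = √(0.11153 + 160.90364) = 12.689 km
S3: √((0.023·111.32)² + (-0.196·111.27)²) = √(6.55544 + 475.62899) = 21.959 km
S4: √((-0.170·111.32)² + (-0.082·111.27)²) = √(358.13292 + 83.24993) = 21.009 km
S5: √((-0.163·111.32)² + (-0.099·111.27)²) = √(329.24683 + 121.34631) = 21.227 km
S6: √((0.088·111.32)² + (0.138·111.27)²) = √(95.96475 + 235.78401) = 18.214 km
S7: √((-0.038·111.32)² + (0.088·111.27)²) = √(17.89425 + 95.87856) = 10.666 km
S8: √((0.093·111.32)² + (-0.179·111.27)²) = √(107.17964 + 396.70003) = 22.447 km
S9: √((0.075·111.32)² + (0.021·111.27)²) = √(69.70580 + 5.46003) = 8.670 km
S10: √((0.055·111.32)² + (-0.087·111.27)²) = √(37.48623 + 93.71189) = 11.454 km
S11: √((-0.081·111.32)² + (-0.164·111.27)²) = √(81.30485 + 332.99972) = 20.354 km
S12: √((0.244·111.32)² + (0.069·111.27)²) = √(737.77859 + 58.94600) = 28.226 km
S13: √((0.054·111.32)² + (-0.125·111.27)²) = √(36.13549 + 193.45333) = 15.152 km
Sorted: S9 (8.670 km) < S7 (10.666 km) < S10 (11.454 km) < S2 (12.689 km) < …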